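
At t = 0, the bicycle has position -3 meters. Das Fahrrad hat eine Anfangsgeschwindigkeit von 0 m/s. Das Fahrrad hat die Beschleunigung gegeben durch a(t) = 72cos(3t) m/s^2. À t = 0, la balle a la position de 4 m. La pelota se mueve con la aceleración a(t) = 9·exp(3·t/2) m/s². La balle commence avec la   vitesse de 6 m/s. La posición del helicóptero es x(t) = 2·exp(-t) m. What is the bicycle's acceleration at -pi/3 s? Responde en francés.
De l'équation de l'accélération a(t) = 72·cos(3·t), nous substituons t = -pi/3 pour obtenir a = -72.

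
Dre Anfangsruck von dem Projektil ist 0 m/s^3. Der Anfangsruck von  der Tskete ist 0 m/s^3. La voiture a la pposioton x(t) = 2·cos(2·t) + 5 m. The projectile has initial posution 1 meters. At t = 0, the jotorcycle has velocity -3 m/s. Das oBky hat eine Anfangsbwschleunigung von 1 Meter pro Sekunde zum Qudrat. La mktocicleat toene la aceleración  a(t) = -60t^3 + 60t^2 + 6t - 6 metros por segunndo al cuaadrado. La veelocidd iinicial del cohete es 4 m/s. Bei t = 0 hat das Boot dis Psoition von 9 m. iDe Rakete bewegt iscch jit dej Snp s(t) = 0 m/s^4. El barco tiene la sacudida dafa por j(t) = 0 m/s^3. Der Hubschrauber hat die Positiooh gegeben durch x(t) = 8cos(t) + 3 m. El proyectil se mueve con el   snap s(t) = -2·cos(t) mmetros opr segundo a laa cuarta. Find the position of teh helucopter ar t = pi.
Using x(t) = 8·cos(t) + 3 and substituting t = pi, we find x = -5.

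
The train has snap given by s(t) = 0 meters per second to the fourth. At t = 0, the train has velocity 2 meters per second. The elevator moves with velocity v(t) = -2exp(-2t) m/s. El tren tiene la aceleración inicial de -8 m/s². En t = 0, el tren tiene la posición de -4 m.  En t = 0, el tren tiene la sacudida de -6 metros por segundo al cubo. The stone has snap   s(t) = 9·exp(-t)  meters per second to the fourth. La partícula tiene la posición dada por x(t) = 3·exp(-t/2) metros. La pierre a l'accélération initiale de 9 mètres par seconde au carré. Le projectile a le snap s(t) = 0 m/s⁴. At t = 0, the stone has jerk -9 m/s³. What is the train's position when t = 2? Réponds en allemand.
Ausgehend von dem Snap s(t) = 0, nehmen wir 4 Stammfunktionen. Das Integral von dem Snap ist der Ruck. Mit j(0) = -6 erhalten wir j(t) = -6. Durch Integration von dem Ruck und Verwendung der Anfangsbedingung a(0) = -8, erhalten wir a(t) = -6·t - 8. Die Stammfunktion von der Beschleunigung ist die Geschwindigkeit. Mit v(0) = 2 erhalten wir v(t) = -3·t^2 - 8·t + 2. Durch Integration von der Geschwindigkeit und Verwendung der Anfangsbedingung x(0) = -4, erhalten wir x(t) = -t^3 - 4·t^2 + 2·t - 4. Aus der Gleichung für die Position x(t) = -t^3 - 4·t^2 + 2·t - 4, setzen wir t = 2 ein und erhalten x = -24.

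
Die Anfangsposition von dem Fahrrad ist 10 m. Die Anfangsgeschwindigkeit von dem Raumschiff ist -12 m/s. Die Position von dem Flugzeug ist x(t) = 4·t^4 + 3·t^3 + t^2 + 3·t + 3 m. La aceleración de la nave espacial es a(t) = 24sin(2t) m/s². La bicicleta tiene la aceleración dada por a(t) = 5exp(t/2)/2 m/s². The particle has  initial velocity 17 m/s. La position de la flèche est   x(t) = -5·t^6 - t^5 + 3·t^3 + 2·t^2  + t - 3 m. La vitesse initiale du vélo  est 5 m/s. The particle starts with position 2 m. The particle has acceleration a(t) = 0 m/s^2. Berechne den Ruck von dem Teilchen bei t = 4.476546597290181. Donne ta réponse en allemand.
Um dies zu lösen, müssen wir 1 Ableitung unserer Gleichung für die Beschleunigung a(t) = 0 nehmen. Die Ableitung von der Beschleunigung ergibt den Ruck: j(t) = 0. Mit j(t) = 0 und Einsetzen von t = 4.476546597290181, finden wir j = 0.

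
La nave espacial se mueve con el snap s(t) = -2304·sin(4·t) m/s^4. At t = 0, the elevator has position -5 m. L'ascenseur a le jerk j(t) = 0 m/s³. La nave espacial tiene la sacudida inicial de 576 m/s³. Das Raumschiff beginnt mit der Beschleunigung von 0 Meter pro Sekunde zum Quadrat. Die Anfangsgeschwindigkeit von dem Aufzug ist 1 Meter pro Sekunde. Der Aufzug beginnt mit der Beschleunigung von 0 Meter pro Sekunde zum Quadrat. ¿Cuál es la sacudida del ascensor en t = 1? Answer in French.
En utilisant j(t) = 0 et en substituant t = 1, nous trouvons j = 0.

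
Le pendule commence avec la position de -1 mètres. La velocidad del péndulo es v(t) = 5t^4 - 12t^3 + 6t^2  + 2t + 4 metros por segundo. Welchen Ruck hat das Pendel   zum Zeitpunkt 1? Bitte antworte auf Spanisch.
Para resolver esto, necesitamos tomar 2 derivadas de nuestra ecuación de la velocidad v(t) = 5·t^4 - 12·t^3 + 6·t^2 + 2·t + 4. Tomando d/dt de v(t), encontramos a(t) = 20·t^3 - 36·t^2 + 12·t + 2. Tomando d/dt de a(t), encontramos j(t) = 60·t^2 - 72·t + 12. Usando j(t) = 60·t^2 - 72·t + 12 y sustituyendo t = 1, encontramos j = 0.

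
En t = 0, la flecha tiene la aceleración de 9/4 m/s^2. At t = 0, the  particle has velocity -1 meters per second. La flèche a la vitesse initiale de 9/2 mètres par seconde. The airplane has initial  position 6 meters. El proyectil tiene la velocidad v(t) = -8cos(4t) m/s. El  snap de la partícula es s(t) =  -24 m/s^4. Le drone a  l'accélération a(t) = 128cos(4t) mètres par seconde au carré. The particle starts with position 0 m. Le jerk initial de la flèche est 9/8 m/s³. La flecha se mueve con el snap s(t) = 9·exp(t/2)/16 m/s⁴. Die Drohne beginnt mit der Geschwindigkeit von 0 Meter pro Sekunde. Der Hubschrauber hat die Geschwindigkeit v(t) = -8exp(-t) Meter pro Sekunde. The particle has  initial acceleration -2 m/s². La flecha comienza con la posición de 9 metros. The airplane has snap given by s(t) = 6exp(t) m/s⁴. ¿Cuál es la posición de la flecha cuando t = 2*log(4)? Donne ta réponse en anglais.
We must find the antiderivative of our snap equation s(t) = 9·exp(t/2)/16 4 times. Integrating snap and using the initial condition j(0) = 9/8, we get j(t) = 9·exp(t/2)/8. Finding the integral of j(t) and using a(0) = 9/4: a(t) = 9·exp(t/2)/4. Finding the integral of a(t) and using v(0) = 9/2: v(t) = 9·exp(t/2)/2. The integral of velocity, with x(0) = 9, gives position: x(t) = 9·exp(t/2). From the given position equation x(t) = 9·exp(t/2), we substitute t = 2*log(4) to get x = 36.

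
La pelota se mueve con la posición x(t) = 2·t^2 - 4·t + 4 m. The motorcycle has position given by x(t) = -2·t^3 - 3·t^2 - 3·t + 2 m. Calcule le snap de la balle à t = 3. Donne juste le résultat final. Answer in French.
s(3) = 0.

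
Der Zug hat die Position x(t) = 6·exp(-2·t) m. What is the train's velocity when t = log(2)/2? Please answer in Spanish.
Debemos derivar nuestra ecuación de la posición x(t) = 6·exp(-2·t) 1 vez. La derivada de la posición da la velocidad: v(t) = -12·exp(-2·t). Tenemos la velocidad v(t) = -12·exp(-2·t). Sustituyendo t = log(2)/2: v(log(2)/2) = -6.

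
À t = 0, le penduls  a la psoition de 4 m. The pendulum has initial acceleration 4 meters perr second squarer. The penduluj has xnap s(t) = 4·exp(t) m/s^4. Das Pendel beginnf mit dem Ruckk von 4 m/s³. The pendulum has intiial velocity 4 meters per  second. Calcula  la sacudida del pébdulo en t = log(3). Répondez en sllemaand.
Ausgehend von dem Snap s(t) = 4·exp(t), nehmen wir 1 Integral. Die Stammfunktion von dem Snap ist der Ruck. Mit j(0) = 4 erhalten wir j(t) = 4·exp(t). Wir haben den Ruck j(t) = 4·exp(t). Durch Einsetzen von t = log(3): j(log(3)) = 12.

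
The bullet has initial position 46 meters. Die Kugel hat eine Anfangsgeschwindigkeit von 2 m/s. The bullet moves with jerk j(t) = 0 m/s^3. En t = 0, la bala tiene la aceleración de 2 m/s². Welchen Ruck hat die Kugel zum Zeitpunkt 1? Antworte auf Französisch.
Nous avons le jerk j(t) = 0. En substituant t = 1: j(1) = 0.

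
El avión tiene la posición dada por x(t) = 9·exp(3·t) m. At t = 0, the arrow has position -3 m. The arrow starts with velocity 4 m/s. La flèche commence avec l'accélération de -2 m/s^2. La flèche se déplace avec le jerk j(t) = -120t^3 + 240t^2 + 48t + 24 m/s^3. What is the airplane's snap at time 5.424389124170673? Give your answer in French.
Nous devons dériver notre équation de la position x(t) = 9·exp(3·t) 4 fois. En prenant d/dt de x(t), nous trouvons v(t) = 27·exp(3·t). La dérivée de la vitesse donne l'accélération: a(t) = 81·exp(3·t). En prenant d/dt de a(t), nous trouvons j(t) = 243·exp(3·t). La dérivée du jerk donne le snap: s(t) = 729·exp(3·t). Nous avons le snap s(t) = 729·exp(3·t). En substituant t = 5.424389124170673: s(5.424389124170673) = 8512837068.46290.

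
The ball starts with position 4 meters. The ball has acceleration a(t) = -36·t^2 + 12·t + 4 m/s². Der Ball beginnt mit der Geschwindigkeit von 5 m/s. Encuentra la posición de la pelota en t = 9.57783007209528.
Para resolver esto, necesitamos tomar 2 antiderivadas de nuestra ecuación de la aceleración a(t) = -36·t^2 + 12·t + 4. Integrando la aceleración y usando la condición inicial v(0) = 5, obtenemos v(t) = -12·t^3 + 6·t^2 + 4·t + 5. La antiderivada de la velocidad es la posición. Usando x(0) = 4, obtenemos x(t) = -3·t^4 + 2·t^3 + 2·t^2 + 5·t + 4. De la ecuación de la posición x(t) = -3·t^4 + 2·t^3 + 2·t^2 + 5·t + 4, sustituimos t = 9.57783007209528 para obtener x = -23253.2364806543.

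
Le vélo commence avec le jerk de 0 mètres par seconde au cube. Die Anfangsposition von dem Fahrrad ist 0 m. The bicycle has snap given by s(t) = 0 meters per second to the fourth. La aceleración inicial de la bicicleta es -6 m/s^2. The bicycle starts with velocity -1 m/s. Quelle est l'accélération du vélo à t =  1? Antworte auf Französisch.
Nous devons intégrer notre équation du snap s(t) = 0 2 fois. L'intégrale du snap, avec j(0) = 0, donne le jerk: j(t) = 0. En intégrant le jerk et en utilisant la condition initiale a(0) = -6, nous obtenons a(t) = -6. En utilisant a(t) = -6 et en substituant t = 1, nous trouvons a = -6.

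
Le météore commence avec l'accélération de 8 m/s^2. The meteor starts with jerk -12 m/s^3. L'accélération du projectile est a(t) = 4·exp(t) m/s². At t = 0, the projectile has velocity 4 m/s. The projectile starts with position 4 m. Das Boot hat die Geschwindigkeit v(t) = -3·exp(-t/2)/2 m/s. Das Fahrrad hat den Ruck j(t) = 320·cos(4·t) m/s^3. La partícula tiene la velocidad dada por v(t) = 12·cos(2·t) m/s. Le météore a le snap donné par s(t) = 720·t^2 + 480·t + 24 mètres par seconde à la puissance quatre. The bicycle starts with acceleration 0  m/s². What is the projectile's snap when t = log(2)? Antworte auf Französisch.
Pour résoudre ceci, nous devons prendre 2 dérivées de notre équation de l'accélération a(t) = 4·exp(t). En dérivant l'accélération, nous obtenons le jerk: j(t) = 4·exp(t). La dérivée du jerk donne le snap: s(t) = 4·exp(t). Nous avons le snap s(t) = 4·exp(t). En substituant t = log(2): s(log(2)) = 8.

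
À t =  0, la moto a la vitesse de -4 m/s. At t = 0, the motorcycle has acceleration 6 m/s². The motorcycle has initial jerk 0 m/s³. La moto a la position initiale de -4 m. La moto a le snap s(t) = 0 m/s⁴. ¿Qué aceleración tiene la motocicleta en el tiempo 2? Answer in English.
Starting from snap s(t) = 0, we take 2 antiderivatives. The integral of snap is jerk. Using j(0) = 0, we get j(t) = 0. The integral of jerk, with a(0) = 6, gives acceleration: a(t) = 6. From the given acceleration equation a(t) = 6, we substitute t = 2 to get a = 6.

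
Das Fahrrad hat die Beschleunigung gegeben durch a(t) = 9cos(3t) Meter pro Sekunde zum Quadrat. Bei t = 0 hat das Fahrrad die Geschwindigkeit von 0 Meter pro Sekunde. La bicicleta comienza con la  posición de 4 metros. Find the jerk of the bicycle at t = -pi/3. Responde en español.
Partiendo de la aceleración a(t) = 9·cos(3·t), tomamos 1 derivada. La derivada de la aceleración da la sacudida: j(t) = -27·sin(3·t). Usando j(t) = -27·sin(3·t) y sustituyendo t = -pi/3, encontramos j = 0.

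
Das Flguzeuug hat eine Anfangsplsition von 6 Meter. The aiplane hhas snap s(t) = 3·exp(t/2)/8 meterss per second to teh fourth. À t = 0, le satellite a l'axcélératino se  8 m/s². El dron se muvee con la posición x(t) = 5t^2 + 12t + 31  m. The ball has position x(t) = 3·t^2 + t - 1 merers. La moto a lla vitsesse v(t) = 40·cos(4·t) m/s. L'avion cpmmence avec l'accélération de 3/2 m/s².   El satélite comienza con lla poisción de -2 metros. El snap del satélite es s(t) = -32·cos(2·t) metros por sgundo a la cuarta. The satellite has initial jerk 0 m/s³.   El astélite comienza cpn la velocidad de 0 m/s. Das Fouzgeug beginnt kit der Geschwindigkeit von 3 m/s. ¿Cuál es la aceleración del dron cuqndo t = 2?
Partiendo de la posición x(t) = 5·t^2 + 12·t + 31, tomamos 2 derivadas. Tomando d/dt de x(t), encontramos v(t) = 10·t + 12. Tomando d/dt de v(t), encontramos a(t) = 10. Usando a(t) = 10 y sustituyendo t = 2, encontramos a = 10.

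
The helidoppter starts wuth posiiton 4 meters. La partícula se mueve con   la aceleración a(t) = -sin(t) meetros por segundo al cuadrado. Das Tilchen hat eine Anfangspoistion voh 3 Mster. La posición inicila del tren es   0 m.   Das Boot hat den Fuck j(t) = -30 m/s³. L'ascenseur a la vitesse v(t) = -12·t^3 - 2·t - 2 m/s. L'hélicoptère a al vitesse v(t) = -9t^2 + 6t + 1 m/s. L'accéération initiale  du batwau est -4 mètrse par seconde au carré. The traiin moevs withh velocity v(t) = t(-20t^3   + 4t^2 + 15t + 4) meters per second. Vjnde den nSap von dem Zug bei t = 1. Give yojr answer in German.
Ausgehend von der Geschwindigkeit v(t) = t·(-20·t^3 + 4·t^2 + 15·t + 4), nehmen wir 3 Ableitungen. Mit d/dt von v(t) finden wir a(t) = -20·t^3 + 4·t^2 + t·(-60·t^2 + 8·t + 15) + 15·t + 4. Durch Ableiten von der Beschleunigung erhalten wir den Ruck: j(t) = -120·t^2 + t·(8 - 120·t) + 16·t + 30. Die Ableitung von dem Ruck ergibt den Snap: s(t) = 24 - 480·t. Aus der Gleichung für den Snap s(t) = 24 - 480·t, setzen wir t = 1 ein und erhalten s = -456.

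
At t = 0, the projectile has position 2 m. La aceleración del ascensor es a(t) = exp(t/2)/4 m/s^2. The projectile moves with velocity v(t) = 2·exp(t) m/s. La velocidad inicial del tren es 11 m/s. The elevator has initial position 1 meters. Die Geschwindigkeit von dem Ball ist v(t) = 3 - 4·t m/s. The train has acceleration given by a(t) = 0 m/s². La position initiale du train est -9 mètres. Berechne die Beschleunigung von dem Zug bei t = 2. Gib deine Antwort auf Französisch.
De l'équation de l'accélération a(t) = 0, nous substituons t = 2 pour obtenir a = 0.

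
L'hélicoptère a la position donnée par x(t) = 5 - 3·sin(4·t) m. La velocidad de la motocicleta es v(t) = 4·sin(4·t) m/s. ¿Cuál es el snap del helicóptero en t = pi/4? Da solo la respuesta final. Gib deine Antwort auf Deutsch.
s(pi/4) = 0.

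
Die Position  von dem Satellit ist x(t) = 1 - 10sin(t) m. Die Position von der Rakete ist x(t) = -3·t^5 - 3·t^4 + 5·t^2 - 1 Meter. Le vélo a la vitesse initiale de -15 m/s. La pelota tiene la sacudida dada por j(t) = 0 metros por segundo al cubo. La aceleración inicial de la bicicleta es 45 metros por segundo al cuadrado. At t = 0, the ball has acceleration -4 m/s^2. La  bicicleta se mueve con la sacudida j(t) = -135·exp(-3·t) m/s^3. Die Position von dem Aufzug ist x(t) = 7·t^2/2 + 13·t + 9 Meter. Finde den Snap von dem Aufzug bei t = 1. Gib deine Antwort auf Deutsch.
Ausgehend von der Position x(t) = 7·t^2/2 + 13·t + 9, nehmen wir 4 Ableitungen. Die Ableitung von der Position ergibt die Geschwindigkeit: v(t) = 7·t + 13. Mit d/dt von v(t) finden wir a(t) = 7. Mit d/dt von a(t) finden wir j(t) = 0. Mit d/dt von j(t) finden wir s(t) = 0. Mit s(t) = 0 und Einsetzen von t = 1, finden wir s = 0.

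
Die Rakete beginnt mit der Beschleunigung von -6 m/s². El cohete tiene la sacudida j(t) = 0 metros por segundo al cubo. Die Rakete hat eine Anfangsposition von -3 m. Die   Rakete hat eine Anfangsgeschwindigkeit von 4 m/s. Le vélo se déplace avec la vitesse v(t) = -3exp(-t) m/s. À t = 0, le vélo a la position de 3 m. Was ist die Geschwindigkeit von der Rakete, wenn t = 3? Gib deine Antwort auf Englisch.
We must find the integral of our jerk equation j(t) = 0 2 times. The integral of jerk is acceleration. Using a(0) = -6, we get a(t) = -6. The integral of acceleration is velocity. Using v(0) = 4, we get v(t) = 4 - 6·t. Using v(t) = 4 - 6·t and substituting t = 3, we find v = -14.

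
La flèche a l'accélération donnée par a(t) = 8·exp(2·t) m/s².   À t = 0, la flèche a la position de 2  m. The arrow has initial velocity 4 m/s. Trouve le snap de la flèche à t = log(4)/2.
En partant de l'accélération a(t) = 8·exp(2·t), nous prenons 2 dérivées. En dérivant l'accélération, nous obtenons le jerk: j(t) = 16·exp(2·t). En prenant d/dt de j(t), nous trouvons s(t) = 32·exp(2·t). De l'équation du snap s(t) = 32·exp(2·t), nous substituons t = log(4)/2 pour obtenir s = 128.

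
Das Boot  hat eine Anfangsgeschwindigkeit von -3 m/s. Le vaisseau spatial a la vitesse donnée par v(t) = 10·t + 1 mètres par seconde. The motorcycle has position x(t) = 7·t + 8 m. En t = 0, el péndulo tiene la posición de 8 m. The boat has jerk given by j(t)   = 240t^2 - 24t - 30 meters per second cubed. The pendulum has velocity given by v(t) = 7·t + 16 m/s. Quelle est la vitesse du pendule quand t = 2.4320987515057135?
En utilisant v(t) = 7·t + 16 et en substituant t = 2.4320987515057135, nous trouvons v = 33.0246912605400.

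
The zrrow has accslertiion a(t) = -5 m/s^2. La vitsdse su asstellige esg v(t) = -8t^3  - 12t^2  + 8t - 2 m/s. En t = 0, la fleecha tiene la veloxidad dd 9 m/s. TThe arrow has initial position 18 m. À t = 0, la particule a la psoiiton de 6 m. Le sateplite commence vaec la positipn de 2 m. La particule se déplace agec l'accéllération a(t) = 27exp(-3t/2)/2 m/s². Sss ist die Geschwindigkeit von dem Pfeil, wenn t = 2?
Um dies zu lösen, müssen wir 1 Stammfunktion unserer Gleichung für die Beschleunigung a(t) = -5 finden. Durch Integration von der Beschleunigung und Verwendung der Anfangsbedingung v(0) = 9, erhalten wir v(t) = 9 - 5·t. Aus der Gleichung für die Geschwindigkeit v(t) = 9 - 5·t, setzen wir t = 2 ein und erhalten v = -1.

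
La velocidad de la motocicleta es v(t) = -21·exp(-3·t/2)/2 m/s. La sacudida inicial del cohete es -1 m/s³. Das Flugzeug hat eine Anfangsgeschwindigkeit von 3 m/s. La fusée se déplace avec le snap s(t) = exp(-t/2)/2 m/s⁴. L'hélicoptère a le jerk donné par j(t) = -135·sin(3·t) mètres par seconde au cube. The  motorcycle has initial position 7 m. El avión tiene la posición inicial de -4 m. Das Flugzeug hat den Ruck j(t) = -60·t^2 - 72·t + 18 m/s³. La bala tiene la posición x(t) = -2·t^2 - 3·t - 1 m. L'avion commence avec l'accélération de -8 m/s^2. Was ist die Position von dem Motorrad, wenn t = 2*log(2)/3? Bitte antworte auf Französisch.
Nous devons trouver la primitive de notre équation de la vitesse v(t) = -21·exp(-3·t/2)/2 1 fois. L'intégrale de la vitesse, avec x(0) = 7, donne la position: x(t) = 7·exp(-3·t/2). De l'équation de la position x(t) = 7·exp(-3·t/2), nous substituons t = 2*log(2)/3 pour obtenir x = 7/2.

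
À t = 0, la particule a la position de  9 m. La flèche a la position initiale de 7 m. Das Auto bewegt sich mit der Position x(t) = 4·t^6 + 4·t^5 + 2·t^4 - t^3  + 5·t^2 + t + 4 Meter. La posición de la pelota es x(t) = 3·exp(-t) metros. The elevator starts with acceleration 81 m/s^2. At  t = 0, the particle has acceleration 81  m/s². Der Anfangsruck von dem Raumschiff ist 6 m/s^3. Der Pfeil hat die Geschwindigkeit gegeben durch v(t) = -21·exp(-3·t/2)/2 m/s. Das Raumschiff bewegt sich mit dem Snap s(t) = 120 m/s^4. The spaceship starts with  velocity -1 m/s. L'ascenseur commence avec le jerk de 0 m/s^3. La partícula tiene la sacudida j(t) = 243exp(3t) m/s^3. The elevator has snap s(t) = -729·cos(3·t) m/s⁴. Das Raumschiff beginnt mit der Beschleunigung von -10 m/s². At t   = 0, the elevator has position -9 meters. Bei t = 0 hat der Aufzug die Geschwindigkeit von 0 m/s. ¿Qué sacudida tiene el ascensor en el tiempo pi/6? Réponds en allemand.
Wir müssen unsere Gleichung für den Snap s(t) = -729·cos(3·t) 1-mal integrieren. Mit ∫s(t)dt und Anwendung von j(0) = 0, finden wir j(t) = -243·sin(3·t). Wir haben den Ruck j(t) = -243·sin(3·t). Durch Einsetzen von t = pi/6: j(pi/6) = -243.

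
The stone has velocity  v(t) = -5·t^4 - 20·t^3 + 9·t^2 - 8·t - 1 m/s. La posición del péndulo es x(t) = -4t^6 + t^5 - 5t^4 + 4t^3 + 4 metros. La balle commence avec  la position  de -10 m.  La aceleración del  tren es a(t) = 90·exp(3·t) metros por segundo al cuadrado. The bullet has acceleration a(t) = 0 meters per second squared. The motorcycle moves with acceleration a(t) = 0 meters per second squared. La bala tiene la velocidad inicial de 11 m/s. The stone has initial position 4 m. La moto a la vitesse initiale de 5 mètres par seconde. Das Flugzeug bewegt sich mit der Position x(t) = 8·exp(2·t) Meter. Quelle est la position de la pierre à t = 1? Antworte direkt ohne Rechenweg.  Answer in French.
La réponse est -4.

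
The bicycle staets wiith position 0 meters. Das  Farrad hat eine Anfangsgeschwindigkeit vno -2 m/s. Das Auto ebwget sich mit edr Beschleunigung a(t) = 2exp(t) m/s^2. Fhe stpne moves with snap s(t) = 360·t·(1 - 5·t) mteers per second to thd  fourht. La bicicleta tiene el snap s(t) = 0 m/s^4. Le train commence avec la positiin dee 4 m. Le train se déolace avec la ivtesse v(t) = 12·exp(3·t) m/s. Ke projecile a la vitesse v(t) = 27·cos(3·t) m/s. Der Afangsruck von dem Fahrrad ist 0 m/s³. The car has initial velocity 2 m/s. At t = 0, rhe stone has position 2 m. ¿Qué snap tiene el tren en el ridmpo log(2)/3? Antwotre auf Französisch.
Pour résoudre ceci, nous devons prendre 3 dérivées de notre équation de la vitesse v(t) = 12·exp(3·t). En prenant d/dt de v(t), nous trouvons a(t) = 36·exp(3·t). La dérivée de l'accélération donne le jerk: j(t) = 108·exp(3·t). La dérivée du jerk donne le snap: s(t) = 324·exp(3·t). En utilisant s(t) = 324·exp(3·t) et en substituant t = log(2)/3, nous trouvons s = 648.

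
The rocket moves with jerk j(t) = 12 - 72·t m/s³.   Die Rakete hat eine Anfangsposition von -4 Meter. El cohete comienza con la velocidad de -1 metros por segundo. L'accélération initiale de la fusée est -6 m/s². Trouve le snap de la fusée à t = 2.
Pour résoudre ceci, nous devons prendre 1 dérivée de notre équation du jerk j(t) = 12 - 72·t. En prenant d/dt de j(t), nous trouvons s(t) = -72. De l'équation du snap s(t) = -72, nous substituons t = 2 pour obtenir s = -72.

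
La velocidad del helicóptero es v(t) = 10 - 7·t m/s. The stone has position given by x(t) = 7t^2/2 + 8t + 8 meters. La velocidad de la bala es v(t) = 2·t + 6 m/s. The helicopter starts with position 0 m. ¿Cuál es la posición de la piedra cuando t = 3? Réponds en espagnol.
De la ecuación de la posición x(t) = 7·t^2/2 + 8·t + 8, sustituimos t = 3 para obtener x = 127/2.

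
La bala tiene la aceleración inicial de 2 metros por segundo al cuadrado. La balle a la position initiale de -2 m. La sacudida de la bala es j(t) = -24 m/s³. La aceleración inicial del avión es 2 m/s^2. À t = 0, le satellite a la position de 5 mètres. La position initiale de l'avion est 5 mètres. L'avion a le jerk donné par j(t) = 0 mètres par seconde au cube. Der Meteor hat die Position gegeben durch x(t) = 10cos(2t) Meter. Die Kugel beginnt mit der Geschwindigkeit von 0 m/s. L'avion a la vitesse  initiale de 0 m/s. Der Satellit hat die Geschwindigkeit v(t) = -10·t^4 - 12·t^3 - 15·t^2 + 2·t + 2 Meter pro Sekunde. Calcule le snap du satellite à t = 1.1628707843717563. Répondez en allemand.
Wir müssen unsere Gleichung für die Geschwindigkeit v(t) = -10·t^4 - 12·t^3 - 15·t^2 + 2·t + 2 3-mal ableiten. Durch Ableiten von der Geschwindigkeit erhalten wir die Beschleunigung: a(t) = -40·t^3 - 36·t^2 - 30·t + 2. Die Ableitung von der Beschleunigung ergibt den Ruck: j(t) = -120·t^2 - 72·t - 30. Die Ableitung von dem Ruck ergibt den Snap: s(t) = -240·t - 72. Aus der Gleichung für den Snap s(t) = -240·t - 72, setzen wir t = 1.1628707843717563 ein und erhalten s = -351.088988249222.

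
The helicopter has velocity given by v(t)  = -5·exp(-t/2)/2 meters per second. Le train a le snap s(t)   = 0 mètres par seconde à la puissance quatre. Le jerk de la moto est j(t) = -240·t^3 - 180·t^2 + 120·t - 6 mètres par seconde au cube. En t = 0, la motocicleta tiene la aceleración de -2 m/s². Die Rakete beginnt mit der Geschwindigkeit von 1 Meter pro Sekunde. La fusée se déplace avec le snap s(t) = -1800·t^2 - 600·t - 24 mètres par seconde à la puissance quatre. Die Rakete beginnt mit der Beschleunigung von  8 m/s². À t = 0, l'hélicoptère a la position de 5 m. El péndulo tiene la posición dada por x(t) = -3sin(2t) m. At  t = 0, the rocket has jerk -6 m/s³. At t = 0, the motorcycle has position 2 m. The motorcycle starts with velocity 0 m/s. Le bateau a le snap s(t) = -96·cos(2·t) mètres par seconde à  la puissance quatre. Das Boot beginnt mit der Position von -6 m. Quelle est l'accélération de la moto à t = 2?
Nous devons intégrer notre équation du jerk j(t) = -240·t^3 - 180·t^2 + 120·t - 6 1 fois. En intégrant le jerk et en utilisant la condition initiale a(0) = -2, nous obtenons a(t) = -60·t^4 - 60·t^3 + 60·t^2 - 6·t - 2. En utilisant a(t) = -60·t^4 - 60·t^3 + 60·t^2 - 6·t - 2 et en substituant t = 2, nous trouvons a = -1214.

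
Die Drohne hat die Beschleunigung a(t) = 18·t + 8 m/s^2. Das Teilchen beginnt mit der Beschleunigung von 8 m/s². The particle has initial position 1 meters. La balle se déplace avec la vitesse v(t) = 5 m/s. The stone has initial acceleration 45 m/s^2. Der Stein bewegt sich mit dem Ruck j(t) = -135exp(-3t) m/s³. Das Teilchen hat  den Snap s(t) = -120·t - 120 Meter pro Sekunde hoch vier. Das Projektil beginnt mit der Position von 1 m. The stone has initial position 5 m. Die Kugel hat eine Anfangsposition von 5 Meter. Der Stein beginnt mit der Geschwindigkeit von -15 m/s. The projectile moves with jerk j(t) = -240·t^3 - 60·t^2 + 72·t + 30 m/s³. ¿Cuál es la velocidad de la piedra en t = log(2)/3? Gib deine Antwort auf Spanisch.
Debemos encontrar la antiderivada de nuestra ecuación de la sacudida j(t) = -135·exp(-3·t) 2 veces. La antiderivada de la sacudida, con a(0) = 45, da la aceleración: a(t) = 45·exp(-3·t). Integrando la aceleración y usando la condición inicial v(0) = -15, obtenemos v(t) = -15·exp(-3·t). Tenemos la velocidad v(t) = -15·exp(-3·t). Sustituyendo t = log(2)/3: v(log(2)/3) = -15/2.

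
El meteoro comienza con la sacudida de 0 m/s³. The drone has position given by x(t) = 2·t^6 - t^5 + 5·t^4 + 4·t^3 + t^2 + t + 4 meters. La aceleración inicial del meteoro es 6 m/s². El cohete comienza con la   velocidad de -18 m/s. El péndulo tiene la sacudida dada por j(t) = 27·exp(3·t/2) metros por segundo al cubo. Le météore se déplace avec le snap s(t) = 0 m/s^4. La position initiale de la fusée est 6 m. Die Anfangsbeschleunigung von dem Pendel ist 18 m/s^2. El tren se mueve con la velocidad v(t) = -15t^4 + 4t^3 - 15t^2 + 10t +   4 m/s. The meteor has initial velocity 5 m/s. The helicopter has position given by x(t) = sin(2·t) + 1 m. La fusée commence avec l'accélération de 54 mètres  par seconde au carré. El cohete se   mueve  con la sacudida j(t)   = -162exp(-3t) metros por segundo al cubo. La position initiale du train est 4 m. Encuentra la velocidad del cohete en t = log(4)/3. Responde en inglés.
To find the answer, we compute 2 antiderivatives of j(t) = -162·exp(-3·t). Integrating jerk and using the initial condition a(0) = 54, we get a(t) = 54·exp(-3·t). The integral of acceleration is velocity. Using v(0) = -18, we get v(t) = -18·exp(-3·t). Using v(t) = -18·exp(-3·t) and substituting t = log(4)/3, we find v = -9/2.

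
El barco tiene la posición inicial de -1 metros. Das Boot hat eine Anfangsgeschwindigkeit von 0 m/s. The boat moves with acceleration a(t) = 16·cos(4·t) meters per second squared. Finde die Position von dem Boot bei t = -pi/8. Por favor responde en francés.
En partant de l'accélération a(t) = 16·cos(4·t), nous prenons 2 intégrales. En prenant ∫a(t)dt et en appliquant v(0) = 0, nous trouvons v(t) = 4·sin(4·t). L'intégrale de la vitesse est la position. En utilisant x(0) = -1, nous obtenons x(t) = -cos(4·t). En utilisant x(t) = -cos(4·t) et en substituant t = -pi/8, nous trouvons x = 0.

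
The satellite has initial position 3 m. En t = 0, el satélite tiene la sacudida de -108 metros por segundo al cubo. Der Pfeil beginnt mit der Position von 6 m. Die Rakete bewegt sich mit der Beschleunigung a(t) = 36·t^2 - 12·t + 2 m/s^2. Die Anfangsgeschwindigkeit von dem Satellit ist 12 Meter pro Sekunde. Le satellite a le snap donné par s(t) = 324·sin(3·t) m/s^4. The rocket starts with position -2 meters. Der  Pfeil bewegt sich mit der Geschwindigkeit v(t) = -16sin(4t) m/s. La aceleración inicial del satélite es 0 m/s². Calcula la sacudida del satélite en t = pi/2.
Para resolver esto, necesitamos tomar 1 antiderivada de nuestra ecuación del snap s(t) = 324·sin(3·t). Integrando el snap y usando la condición inicial j(0) = -108, obtenemos j(t) = -108·cos(3·t). Usando j(t) = -108·cos(3·t) y sustituyendo t = pi/2, encontramos j = 0.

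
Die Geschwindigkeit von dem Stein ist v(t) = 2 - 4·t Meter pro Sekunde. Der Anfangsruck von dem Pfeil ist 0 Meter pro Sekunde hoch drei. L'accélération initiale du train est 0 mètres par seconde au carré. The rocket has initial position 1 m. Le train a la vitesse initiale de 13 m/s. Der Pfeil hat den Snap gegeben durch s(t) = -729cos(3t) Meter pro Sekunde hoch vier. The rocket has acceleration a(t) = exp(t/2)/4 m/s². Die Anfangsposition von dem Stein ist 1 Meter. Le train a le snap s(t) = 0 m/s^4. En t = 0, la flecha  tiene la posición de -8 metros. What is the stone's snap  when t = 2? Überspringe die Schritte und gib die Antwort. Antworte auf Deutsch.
Der Snap bei t = 2 ist s = 0.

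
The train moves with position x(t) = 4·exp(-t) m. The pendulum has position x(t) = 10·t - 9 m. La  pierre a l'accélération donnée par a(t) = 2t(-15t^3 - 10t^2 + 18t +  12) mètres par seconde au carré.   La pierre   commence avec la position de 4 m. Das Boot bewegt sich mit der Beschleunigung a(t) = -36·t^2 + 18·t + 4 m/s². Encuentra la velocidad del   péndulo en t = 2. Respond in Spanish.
Para resolver esto, necesitamos tomar 1 derivada de nuestra ecuación de la posición x(t) = 10·t - 9. Tomando d/dt de x(t), encontramos v(t) = 10. Tenemos la velocidad v(t) = 10. Sustituyendo t = 2: v(2) = 10.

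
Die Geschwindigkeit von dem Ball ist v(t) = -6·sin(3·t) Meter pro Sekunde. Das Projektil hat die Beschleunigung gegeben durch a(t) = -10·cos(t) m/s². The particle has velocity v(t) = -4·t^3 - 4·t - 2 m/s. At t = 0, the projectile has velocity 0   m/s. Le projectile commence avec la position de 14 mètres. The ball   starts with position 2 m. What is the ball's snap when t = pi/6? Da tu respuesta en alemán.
Ausgehend von der Geschwindigkeit v(t) = -6·sin(3·t), nehmen wir 3 Ableitungen. Mit d/dt von v(t) finden wir a(t) = -18·cos(3·t). Durch Ableiten von der Beschleunigung erhalten wir den Ruck: j(t) = 54·sin(3·t). Durch Ableiten von dem Ruck erhalten wir den Snap: s(t) = 162·cos(3·t). Wir haben den Snap s(t) = 162·cos(3·t). Durch Einsetzen von t = pi/6: s(pi/6) = 0.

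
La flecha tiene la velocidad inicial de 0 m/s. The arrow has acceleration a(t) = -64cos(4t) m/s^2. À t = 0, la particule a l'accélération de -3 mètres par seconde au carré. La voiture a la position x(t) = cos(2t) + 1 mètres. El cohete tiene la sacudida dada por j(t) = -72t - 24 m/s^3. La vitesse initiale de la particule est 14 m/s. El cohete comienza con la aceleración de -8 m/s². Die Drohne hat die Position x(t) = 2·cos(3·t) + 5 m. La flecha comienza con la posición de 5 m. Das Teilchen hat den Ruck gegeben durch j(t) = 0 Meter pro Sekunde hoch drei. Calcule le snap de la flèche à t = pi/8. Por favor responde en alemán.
Um dies zu lösen, müssen wir 2 Ableitungen unserer Gleichung für die Beschleunigung a(t) = -64·cos(4·t) nehmen. Mit d/dt von a(t) finden wir j(t) = 256·sin(4·t). Mit d/dt von j(t) finden wir s(t) = 1024·cos(4·t). Wir haben den Snap s(t) = 1024·cos(4·t). Durch Einsetzen von t = pi/8: s(pi/8) = 0.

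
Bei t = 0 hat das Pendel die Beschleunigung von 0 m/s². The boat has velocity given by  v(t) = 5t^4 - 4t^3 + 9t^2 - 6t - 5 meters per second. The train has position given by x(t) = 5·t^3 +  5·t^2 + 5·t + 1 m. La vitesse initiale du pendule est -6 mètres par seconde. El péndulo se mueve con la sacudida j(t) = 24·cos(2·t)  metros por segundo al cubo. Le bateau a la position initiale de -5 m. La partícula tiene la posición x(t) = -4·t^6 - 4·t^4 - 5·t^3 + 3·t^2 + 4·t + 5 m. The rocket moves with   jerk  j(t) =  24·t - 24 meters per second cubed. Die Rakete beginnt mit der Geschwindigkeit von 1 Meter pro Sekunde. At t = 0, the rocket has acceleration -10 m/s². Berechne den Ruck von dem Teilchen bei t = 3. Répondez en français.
Pour résoudre ceci, nous devons prendre 3 dérivées de notre équation de la position x(t) = -4·t^6 - 4·t^4 - 5·t^3 + 3·t^2 + 4·t + 5. En prenant d/dt de x(t), nous trouvons v(t) = -24·t^5 - 16·t^3 - 15·t^2 + 6·t + 4. La dérivée de la vitesse donne l'accélération: a(t) = -120·t^4 - 48·t^2 - 30·t + 6. En prenant d/dt de a(t), nous trouvons j(t) = -480·t^3 - 96·t - 30. En utilisant j(t) = -480·t^3 - 96·t - 30 et en substituant t = 3, nous trouvons j = -13278.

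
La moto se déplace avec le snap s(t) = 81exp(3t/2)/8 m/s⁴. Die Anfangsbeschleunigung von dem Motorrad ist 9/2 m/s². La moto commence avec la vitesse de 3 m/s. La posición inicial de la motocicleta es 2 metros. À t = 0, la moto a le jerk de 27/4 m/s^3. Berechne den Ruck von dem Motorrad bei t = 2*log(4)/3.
Wir müssen unsere Gleichung für den Snap s(t) = 81·exp(3·t/2)/8 1-mal integrieren. Die Stammfunktion von dem Snap, mit j(0) = 27/4, ergibt den Ruck: j(t) = 27·exp(3·t/2)/4. Aus der Gleichung für den Ruck j(t) = 27·exp(3·t/2)/4, setzen wir t = 2*log(4)/3 ein und erhalten j = 27.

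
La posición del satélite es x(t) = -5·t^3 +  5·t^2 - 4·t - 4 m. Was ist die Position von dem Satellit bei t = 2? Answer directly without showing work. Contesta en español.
La posición en t = 2 es x = -32.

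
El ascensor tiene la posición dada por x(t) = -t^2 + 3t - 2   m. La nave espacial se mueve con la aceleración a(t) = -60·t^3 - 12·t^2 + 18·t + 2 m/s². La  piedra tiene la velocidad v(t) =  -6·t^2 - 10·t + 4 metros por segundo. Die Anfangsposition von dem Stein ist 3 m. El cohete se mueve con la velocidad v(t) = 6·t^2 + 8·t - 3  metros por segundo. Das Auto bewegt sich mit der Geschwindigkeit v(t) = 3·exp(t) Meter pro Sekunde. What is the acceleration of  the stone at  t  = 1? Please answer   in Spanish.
Para resolver esto, necesitamos tomar 1 derivada de nuestra ecuación de la velocidad v(t) = -6·t^2 - 10·t + 4. Tomando d/dt de v(t), encontramos a(t) = -12·t - 10. Usando a(t) = -12·t - 10 y sustituyendo t = 1, encontramos a = -22.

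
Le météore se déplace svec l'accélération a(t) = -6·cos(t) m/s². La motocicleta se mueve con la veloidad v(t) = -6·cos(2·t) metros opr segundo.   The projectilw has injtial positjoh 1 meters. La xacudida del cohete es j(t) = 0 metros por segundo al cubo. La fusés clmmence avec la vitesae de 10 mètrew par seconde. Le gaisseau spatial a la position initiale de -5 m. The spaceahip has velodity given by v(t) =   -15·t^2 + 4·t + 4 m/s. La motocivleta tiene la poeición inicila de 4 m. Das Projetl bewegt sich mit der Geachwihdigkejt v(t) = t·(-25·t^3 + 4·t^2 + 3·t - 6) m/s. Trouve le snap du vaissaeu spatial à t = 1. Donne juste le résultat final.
s(1) = 0.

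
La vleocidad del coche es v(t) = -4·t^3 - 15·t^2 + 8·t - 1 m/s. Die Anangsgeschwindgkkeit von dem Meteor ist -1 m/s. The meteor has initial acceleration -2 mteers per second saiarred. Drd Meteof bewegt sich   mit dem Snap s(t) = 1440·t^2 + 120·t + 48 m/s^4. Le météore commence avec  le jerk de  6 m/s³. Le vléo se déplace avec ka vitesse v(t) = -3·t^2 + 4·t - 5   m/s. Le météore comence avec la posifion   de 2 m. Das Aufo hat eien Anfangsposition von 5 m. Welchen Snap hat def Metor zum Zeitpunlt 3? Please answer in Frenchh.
Nous avons le snap s(t) = 1440·t^2 + 120·t + 48. En substituant t = 3: s(3) = 13368.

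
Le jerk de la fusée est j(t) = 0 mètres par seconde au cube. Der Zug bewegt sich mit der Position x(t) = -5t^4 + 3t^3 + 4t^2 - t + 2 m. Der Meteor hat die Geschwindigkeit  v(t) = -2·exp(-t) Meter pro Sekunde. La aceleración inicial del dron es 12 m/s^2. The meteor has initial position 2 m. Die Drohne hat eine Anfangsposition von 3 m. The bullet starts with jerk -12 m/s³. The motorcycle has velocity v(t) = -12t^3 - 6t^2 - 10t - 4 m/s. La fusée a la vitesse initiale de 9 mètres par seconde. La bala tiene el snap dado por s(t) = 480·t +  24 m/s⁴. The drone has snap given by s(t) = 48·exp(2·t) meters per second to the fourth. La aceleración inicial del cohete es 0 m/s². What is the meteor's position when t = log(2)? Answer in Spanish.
Debemos encontrar la antiderivada de nuestra ecuación de la velocidad v(t) = -2·exp(-t) 1 vez. La antiderivada de la velocidad, con x(0) = 2, da la posición: x(t) = 2·exp(-t). Tenemos la posición x(t) = 2·exp(-t). Sustituyendo t = log(2): x(log(2)) = 1.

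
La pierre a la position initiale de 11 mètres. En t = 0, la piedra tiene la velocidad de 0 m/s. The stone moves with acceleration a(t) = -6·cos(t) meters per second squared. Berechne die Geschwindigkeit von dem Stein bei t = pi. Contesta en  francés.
Pour résoudre ceci, nous devons prendre 1 intégrale de notre équation de l'accélération a(t) = -6·cos(t). En intégrant l'accélération et en utilisant la condition initiale v(0) = 0, nous obtenons v(t) = -6·sin(t). Nous avons la vitesse v(t) = -6·sin(t). En substituant t = pi: v(pi) = 0.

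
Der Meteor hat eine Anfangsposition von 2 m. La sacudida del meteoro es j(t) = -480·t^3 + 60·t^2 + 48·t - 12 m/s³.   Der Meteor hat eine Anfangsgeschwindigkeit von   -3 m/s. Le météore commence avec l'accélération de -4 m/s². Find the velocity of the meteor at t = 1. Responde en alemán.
Um dies zu lösen, müssen wir 2 Integrale unserer Gleichung für den Ruck j(t) = -480·t^3 + 60·t^2 + 48·t - 12 finden. Durch Integration von dem Ruck und Verwendung der Anfangsbedingung a(0) = -4, erhalten wir a(t) = -120·t^4 + 20·t^3 + 24·t^2 - 12·t - 4. Das Integral von der Beschleunigung ist die Geschwindigkeit. Mit v(0) = -3 erhalten wir v(t) = -24·t^5 + 5·t^4 + 8·t^3 - 6·t^2 - 4·t - 3. Mit v(t) = -24·t^5 + 5·t^4 + 8·t^3 - 6·t^2 - 4·t - 3 und Einsetzen von t = 1, finden wir v = -24.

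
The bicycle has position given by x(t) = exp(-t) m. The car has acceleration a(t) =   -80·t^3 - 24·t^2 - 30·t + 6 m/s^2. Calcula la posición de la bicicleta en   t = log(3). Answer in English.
From the given position equation x(t) = exp(-t), we substitute t = log(3) to get x = 1/3.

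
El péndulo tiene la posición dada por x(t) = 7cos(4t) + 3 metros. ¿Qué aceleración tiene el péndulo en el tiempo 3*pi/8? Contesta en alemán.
Um dies zu lösen, müssen wir 2 Ableitungen unserer Gleichung für die Position x(t) = 7·cos(4·t) + 3 nehmen. Mit d/dt von x(t) finden wir v(t) = -28·sin(4·t). Mit d/dt von v(t) finden wir a(t) = -112·cos(4·t). Aus der Gleichung für die Beschleunigung a(t) = -112·cos(4·t), setzen wir t = 3*pi/8 ein und erhalten a = 0.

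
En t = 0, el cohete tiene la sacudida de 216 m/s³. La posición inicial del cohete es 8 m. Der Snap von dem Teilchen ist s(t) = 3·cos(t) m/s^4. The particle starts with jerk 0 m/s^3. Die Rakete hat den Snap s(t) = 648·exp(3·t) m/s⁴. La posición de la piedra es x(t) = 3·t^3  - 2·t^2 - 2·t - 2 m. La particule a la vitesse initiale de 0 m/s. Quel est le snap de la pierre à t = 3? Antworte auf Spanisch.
Para resolver esto, necesitamos tomar 4 derivadas de nuestra ecuación de la posición x(t) = 3·t^3 - 2·t^2 - 2·t - 2. Derivando la posición, obtenemos la velocidad: v(t) = 9·t^2 - 4·t - 2. Tomando d/dt de v(t), encontramos a(t) = 18·t - 4. La derivada de la aceleración da la sacudida: j(t) = 18. La derivada de la sacudida da el snap: s(t) = 0. Tenemos el snap s(t) = 0. Sustituyendo t = 3: s(3) = 0.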